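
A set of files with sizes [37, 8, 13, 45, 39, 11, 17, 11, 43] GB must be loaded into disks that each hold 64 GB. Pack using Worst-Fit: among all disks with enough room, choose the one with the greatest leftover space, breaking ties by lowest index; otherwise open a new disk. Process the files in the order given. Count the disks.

4

37 GB → disk 1 (remaining 27 GB)
8 GB → disk 1 (remaining 19 GB)
13 GB → disk 1 (remaining 6 GB)
45 GB → disk 2 (remaining 19 GB)
39 GB → disk 3 (remaining 25 GB)
11 GB → disk 3 (remaining 14 GB)
17 GB → disk 2 (remaining 2 GB)
11 GB → disk 3 (remaining 3 GB)
43 GB → disk 4 (remaining 21 GB)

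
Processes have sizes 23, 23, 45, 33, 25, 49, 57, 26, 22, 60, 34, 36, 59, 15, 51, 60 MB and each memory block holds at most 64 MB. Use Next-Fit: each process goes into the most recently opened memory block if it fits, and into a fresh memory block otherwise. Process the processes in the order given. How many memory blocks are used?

23 MB → memory block 1 (remaining 41 MB)
23 MB → memory block 1 (remaining 18 MB)
45 MB → memory block 2 (remaining 19 MB)
33 MB → memory block 3 (remaining 31 MB)
25 MB → memory block 3 (remaining 6 MB)
49 MB → memory block 4 (remaining 15 MB)
57 MB → memory block 5 (remaining 7 MB)
26 MB → memory block 6 (remaining 38 MB)
22 MB → memory block 6 (remaining 16 MB)
60 MB → memory block 7 (remaining 4 MB)
34 MB → memory block 8 (remaining 30 MB)
36 MB → memory block 9 (remaining 28 MB)
59 MB → memory block 10 (remaining 5 MB)
15 MB → memory block 11 (remaining 49 MB)
51 MB → memory block 12 (remaining 13 MB)
60 MB → memory block 13 (remaining 4 MB)
Final memory blocks: [23,23] [45] [33,25] [49] [57] [26,22] [60] [34] [36] [59] [15] [51] [60].

13 memory blocks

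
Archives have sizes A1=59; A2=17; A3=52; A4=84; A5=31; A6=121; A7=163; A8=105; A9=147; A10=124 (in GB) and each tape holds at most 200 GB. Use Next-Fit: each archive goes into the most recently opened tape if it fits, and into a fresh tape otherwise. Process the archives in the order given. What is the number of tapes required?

7 tapes

A1 (59 GB) → tape 1 (remaining 141 GB)
A2 (17 GB) → tape 1 (remaining 124 GB)
A3 (52 GB) → tape 1 (remaining 72 GB)
A4 (84 GB) → tape 2 (remaining 116 GB)
A5 (31 GB) → tape 2 (remaining 85 GB)
A6 (121 GB) → tape 3 (remaining 79 GB)
A7 (163 GB) → tape 4 (remaining 37 GB)
A8 (105 GB) → tape 5 (remaining 95 GB)
A9 (147 GB) → tape 6 (remaining 53 GB)
A10 (124 GB) → tape 7 (remaining 76 GB)
Final tapes: [59,17,52] [84,31] [121] [163] [105] [147] [124].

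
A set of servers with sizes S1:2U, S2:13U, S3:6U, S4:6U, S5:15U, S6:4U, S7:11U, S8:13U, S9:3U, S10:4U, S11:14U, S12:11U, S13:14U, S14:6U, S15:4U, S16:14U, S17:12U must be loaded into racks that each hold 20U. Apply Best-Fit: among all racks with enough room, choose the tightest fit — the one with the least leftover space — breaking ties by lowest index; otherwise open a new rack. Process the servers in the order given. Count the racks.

S1 (2U) → rack 1 (remaining 18U)
S2 (13U) → rack 1 (remaining 5U)
S3 (6U) → rack 2 (remaining 14U)
S4 (6U) → rack 2 (remaining 8U)
S5 (15U) → rack 3 (remaining 5U)
S6 (4U) → rack 1 (remaining 1U)
S7 (11U) → rack 4 (remaining 9U)
S8 (13U) → rack 5 (remaining 7U)
S9 (3U) → rack 3 (remaining 2U)
S10 (4U) → rack 5 (remaining 3U)
S11 (14U) → rack 6 (remaining 6U)
S12 (11U) → rack 7 (remaining 9U)
S13 (14U) → rack 8 (remaining 6U)
S14 (6U) → rack 6 (remaining 0U)
S15 (4U) → rack 8 (remaining 2U)
S16 (14U) → rack 9 (remaining 6U)
S17 (12U) → rack 10 (remaining 8U)
Final racks: [2,13,4] [6,6] [15,3] [11] [13,4] [14,6] [11] [14,4] [14] [12].

10 racks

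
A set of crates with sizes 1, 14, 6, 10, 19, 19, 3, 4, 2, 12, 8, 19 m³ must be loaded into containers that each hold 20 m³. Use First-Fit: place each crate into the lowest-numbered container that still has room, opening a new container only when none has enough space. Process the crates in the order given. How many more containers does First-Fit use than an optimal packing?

0

First-Fit: [1,14,3,2] [6,10,4] [19] [19] [12,8] [19] → 6 containers.
Total size 117 m³; any packing needs at least ⌈117/20⌉ = 6 containers.
So 6 is already optimal.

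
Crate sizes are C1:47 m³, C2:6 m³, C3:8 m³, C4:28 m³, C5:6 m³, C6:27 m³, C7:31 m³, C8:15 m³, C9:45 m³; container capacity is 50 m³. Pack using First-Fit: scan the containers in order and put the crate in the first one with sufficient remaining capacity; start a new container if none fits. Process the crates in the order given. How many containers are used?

C1 (47 m³) → container 1 (remaining 3 m³)
C2 (6 m³) → container 2 (remaining 44 m³)
C3 (8 m³) → container 2 (remaining 36 m³)
C4 (28 m³) → container 2 (remaining 8 m³)
C5 (6 m³) → container 2 (remaining 2 m³)
C6 (27 m³) → container 3 (remaining 23 m³)
C7 (31 m³) → container 4 (remaining 19 m³)
C8 (15 m³) → container 3 (remaining 8 m³)
C9 (45 m³) → container 5 (remaining 5 m³)
Final containers: [47] [6,8,28,6] [27,15] [31] [45].

5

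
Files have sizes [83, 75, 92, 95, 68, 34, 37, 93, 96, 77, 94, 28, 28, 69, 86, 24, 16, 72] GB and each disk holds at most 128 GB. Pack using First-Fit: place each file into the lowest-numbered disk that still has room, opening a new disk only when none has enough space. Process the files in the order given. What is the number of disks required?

disk 1: place 83 GB, 45 GB left
disk 2: place 75 GB, 53 GB left
disk 3: place 92 GB, 36 GB left
disk 4: place 95 GB, 33 GB left
disk 5: place 68 GB, 60 GB left
disk 1: place 34 GB, 11 GB left
disk 2: place 37 GB, 16 GB left
disk 6: place 93 GB, 35 GB left
disk 7: place 96 GB, 32 GB left
disk 8: place 77 GB, 51 GB left
disk 9: place 94 GB, 34 GB left
disk 3: place 28 GB, 8 GB left
disk 4: place 28 GB, 5 GB left
disk 10: place 69 GB, 59 GB left
disk 11: place 86 GB, 42 GB left
disk 5: place 24 GB, 36 GB left
disk 2: place 16 GB, 0 GB left
disk 12: place 72 GB, 56 GB left

12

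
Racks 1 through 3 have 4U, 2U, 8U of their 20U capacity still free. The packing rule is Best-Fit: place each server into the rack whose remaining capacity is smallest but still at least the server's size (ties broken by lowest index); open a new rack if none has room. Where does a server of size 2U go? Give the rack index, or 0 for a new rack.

2

Racks with room: rack 1 (4U), rack 2 (2U), rack 3 (8U).
Tightest fit is rack 2 with 2U free.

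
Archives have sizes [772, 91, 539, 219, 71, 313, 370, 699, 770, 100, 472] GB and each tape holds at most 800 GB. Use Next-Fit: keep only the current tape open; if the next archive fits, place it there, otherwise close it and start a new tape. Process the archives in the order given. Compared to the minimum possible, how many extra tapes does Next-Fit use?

1

Next-Fit: [772] [91,539] [219,71,313] [370] [699] [770] [100,472] → 7 tapes.
Total size 4416 GB; any packing needs at least ⌈4416/800⌉ = 6 tapes.
An optimal packing achieves that bound: [772] [770] [699,100] [539,219] [472,313] [370,91,71] → 6 tapes.
Excess: 7 − 6 = 1.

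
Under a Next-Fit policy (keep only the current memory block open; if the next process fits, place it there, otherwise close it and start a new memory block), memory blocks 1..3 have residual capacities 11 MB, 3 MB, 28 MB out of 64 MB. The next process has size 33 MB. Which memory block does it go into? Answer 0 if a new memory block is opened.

Next-Fit only looks at memory block 3, which has 28 MB free.
33 MB does not fit, so a new memory block is opened.

0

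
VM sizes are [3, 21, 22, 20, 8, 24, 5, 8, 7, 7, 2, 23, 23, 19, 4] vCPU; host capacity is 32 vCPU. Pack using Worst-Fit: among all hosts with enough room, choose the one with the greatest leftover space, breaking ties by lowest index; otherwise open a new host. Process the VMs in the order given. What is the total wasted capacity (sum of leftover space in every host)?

3 vCPU → host 1 (remaining 29 vCPU)
21 vCPU → host 1 (remaining 8 vCPU)
22 vCPU → host 2 (remaining 10 vCPU)
20 vCPU → host 3 (remaining 12 vCPU)
8 vCPU → host 3 (remaining 4 vCPU)
24 vCPU → host 4 (remaining 8 vCPU)
5 vCPU → host 2 (remaining 5 vCPU)
8 vCPU → host 1 (remaining 0 vCPU)
7 vCPU → host 4 (remaining 1 vCPU)
7 vCPU → host 5 (remaining 25 vCPU)
2 vCPU → host 5 (remaining 23 vCPU)
23 vCPU → host 5 (remaining 0 vCPU)
23 vCPU → host 6 (remaining 9 vCPU)
19 vCPU → host 7 (remaining 13 vCPU)
4 vCPU → host 7 (remaining 9 vCPU)
7 hosts × 32 vCPU = 224 vCPU; used 196 vCPU; unused 28 vCPU.

28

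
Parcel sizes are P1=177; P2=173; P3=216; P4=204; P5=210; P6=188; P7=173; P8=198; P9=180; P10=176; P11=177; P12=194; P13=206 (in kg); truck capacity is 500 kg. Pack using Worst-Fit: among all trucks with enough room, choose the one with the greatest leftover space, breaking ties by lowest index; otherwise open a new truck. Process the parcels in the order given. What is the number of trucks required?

7

P1 (177 kg) → truck 1 (remaining 323 kg)
P2 (173 kg) → truck 1 (remaining 150 kg)
P3 (216 kg) → truck 2 (remaining 284 kg)
P4 (204 kg) → truck 2 (remaining 80 kg)
P5 (210 kg) → truck 3 (remaining 290 kg)
P6 (188 kg) → truck 3 (remaining 102 kg)
P7 (173 kg) → truck 4 (remaining 327 kg)
P8 (198 kg) → truck 4 (remaining 129 kg)
P9 (180 kg) → truck 5 (remaining 320 kg)
P10 (176 kg) → truck 5 (remaining 144 kg)
P11 (177 kg) → truck 6 (remaining 323 kg)
P12 (194 kg) → truck 6 (remaining 129 kg)
P13 (206 kg) → truck 7 (remaining 294 kg)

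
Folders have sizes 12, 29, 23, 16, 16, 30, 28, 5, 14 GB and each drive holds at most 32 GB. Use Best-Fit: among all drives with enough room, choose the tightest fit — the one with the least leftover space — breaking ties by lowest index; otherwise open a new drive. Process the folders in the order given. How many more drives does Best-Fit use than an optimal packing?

Best-Fit: [12,16] [29] [23,5] [16,14] [30] [28] → 6 drives.
Total size 173 GB; any packing needs at least ⌈173/32⌉ = 6 drives.
So 6 is already optimal.

0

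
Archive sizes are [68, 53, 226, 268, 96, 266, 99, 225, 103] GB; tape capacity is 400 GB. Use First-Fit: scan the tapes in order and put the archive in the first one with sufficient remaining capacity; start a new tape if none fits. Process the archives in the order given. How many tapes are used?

4

Put 68 GB in tape 1; 332 GB remain.
Put 53 GB in tape 1; 279 GB remain.
Put 226 GB in tape 1; 53 GB remain.
Put 268 GB in tape 2; 132 GB remain.
Put 96 GB in tape 2; 36 GB remain.
Put 266 GB in tape 3; 134 GB remain.
Put 99 GB in tape 3; 35 GB remain.
Put 225 GB in tape 4; 175 GB remain.
Put 103 GB in tape 4; 72 GB remain.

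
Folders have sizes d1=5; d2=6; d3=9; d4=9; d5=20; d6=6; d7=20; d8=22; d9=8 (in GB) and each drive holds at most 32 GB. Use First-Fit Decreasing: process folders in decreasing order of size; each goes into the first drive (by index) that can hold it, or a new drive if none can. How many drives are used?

Sorted descending: 22, 20, 20, 9, 9, 8, 6, 6, 5.
22 GB → drive 1 (remaining 10 GB)
20 GB → drive 2 (remaining 12 GB)
20 GB → drive 3 (remaining 12 GB)
9 GB → drive 1 (remaining 1 GB)
9 GB → drive 2 (remaining 3 GB)
8 GB → drive 3 (remaining 4 GB)
6 GB → drive 4 (remaining 26 GB)
6 GB → drive 4 (remaining 20 GB)
5 GB → drive 4 (remaining 15 GB)

4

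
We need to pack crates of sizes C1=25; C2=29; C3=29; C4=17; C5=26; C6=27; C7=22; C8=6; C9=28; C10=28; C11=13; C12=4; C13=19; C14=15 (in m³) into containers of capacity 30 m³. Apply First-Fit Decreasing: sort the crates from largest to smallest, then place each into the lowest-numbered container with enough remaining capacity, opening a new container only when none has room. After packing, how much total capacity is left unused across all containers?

42

Sorted descending: 29, 29, 28, 28, 27, 26, 25, 22, 19, 17, 15, 13, 6, 4.
container 1: place 29 m³, 1 m³ left
container 2: place 29 m³, 1 m³ left
container 3: place 28 m³, 2 m³ left
container 4: place 28 m³, 2 m³ left
container 5: place 27 m³, 3 m³ left
container 6: place 26 m³, 4 m³ left
container 7: place 25 m³, 5 m³ left
container 8: place 22 m³, 8 m³ left
container 9: place 19 m³, 11 m³ left
container 10: place 17 m³, 13 m³ left
container 11: place 15 m³, 15 m³ left
container 10: place 13 m³, 0 m³ left
container 8: place 6 m³, 2 m³ left
container 6: place 4 m³, 0 m³ left
11 containers × 30 m³ = 330 m³; used 288 m³; unused 42 m³.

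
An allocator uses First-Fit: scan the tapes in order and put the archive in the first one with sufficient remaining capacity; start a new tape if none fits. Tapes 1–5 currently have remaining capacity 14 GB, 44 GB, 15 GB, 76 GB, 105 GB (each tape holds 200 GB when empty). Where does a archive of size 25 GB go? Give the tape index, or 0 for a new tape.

Tapes with room: tape 2 (44 GB), tape 4 (76 GB), tape 5 (105 GB).
The first with room is tape 2.

2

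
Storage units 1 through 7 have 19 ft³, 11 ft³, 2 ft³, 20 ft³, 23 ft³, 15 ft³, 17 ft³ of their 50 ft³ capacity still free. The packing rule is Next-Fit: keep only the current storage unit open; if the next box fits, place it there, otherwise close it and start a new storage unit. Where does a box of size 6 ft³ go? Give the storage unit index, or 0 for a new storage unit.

7

Next-Fit only looks at storage unit 7, which has 17 ft³ free.
6 ft³ fits there.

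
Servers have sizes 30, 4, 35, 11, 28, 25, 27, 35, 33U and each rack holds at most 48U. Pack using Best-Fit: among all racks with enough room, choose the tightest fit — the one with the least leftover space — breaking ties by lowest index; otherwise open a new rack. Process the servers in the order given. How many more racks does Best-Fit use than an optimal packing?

0

Best-Fit: [30,4] [35,11] [28] [25] [27] [35] [33] → 7 racks.
7 servers exceed 24U (half the capacity), and no two of those can share a rack, so at least 7 racks are needed.
So 7 is already optimal.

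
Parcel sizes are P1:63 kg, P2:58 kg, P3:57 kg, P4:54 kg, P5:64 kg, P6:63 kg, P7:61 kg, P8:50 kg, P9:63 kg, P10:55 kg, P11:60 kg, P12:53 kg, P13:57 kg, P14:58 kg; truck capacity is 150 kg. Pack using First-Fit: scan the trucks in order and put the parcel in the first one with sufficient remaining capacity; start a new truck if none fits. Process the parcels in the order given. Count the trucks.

truck 1: place P1 (63 kg), 87 kg left
truck 1: place P2 (58 kg), 29 kg left
truck 2: place P3 (57 kg), 93 kg left
truck 2: place P4 (54 kg), 39 kg left
truck 3: place P5 (64 kg), 86 kg left
truck 3: place P6 (63 kg), 23 kg left
truck 4: place P7 (61 kg), 89 kg left
truck 4: place P8 (50 kg), 39 kg left
truck 5: place P9 (63 kg), 87 kg left
truck 5: place P10 (55 kg), 32 kg left
truck 6: place P11 (60 kg), 90 kg left
truck 6: place P12 (53 kg), 37 kg left
truck 7: place P13 (57 kg), 93 kg left
truck 7: place P14 (58 kg), 35 kg left
Final trucks: [63,58] [57,54] [64,63] [61,50] [63,55] [60,53] [57,58].

7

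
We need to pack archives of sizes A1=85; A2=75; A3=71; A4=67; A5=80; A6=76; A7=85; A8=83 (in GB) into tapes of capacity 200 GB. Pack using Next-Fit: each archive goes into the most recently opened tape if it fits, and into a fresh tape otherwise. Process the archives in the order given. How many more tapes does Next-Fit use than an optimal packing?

Next-Fit: [85,75] [71,67] [80,76] [85,83] → 4 tapes.
Total size 622 GB; any packing needs at least ⌈622/200⌉ = 4 tapes.
So 4 is already optimal.

0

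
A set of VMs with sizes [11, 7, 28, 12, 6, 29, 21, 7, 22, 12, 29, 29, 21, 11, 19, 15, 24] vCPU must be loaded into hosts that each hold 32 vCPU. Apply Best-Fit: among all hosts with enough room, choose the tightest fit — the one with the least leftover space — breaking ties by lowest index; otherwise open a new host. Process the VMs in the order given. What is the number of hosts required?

11

Put 11 vCPU in host 1; 21 vCPU remain.
Put 7 vCPU in host 1; 14 vCPU remain.
Put 28 vCPU in host 2; 4 vCPU remain.
Put 12 vCPU in host 1; 2 vCPU remain.
Put 6 vCPU in host 3; 26 vCPU remain.
Put 29 vCPU in host 4; 3 vCPU remain.
Put 21 vCPU in host 3; 5 vCPU remain.
Put 7 vCPU in host 5; 25 vCPU remain.
Put 22 vCPU in host 5; 3 vCPU remain.
Put 12 vCPU in host 6; 20 vCPU remain.
Put 29 vCPU in host 7; 3 vCPU remain.
Put 29 vCPU in host 8; 3 vCPU remain.
Put 21 vCPU in host 9; 11 vCPU remain.
Put 11 vCPU in host 9; 0 vCPU remain.
Put 19 vCPU in host 6; 1 vCPU remain.
Put 15 vCPU in host 10; 17 vCPU remain.
Put 24 vCPU in host 11; 8 vCPU remain.
Final hosts: [11,7,12] [28] [6,21] [29] [7,22] [12,19] [29] [29] [21,11] [15] [24].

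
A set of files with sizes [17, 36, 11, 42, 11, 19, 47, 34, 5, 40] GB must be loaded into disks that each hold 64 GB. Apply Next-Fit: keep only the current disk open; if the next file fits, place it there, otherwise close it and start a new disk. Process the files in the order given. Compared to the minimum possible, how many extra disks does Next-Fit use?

Next-Fit: [17,36,11] [42,11] [19] [47] [34,5] [40] → 6 disks.
Total size 262 GB; any packing needs at least ⌈262/64⌉ = 5 disks.
An optimal packing achieves that bound: [47,17] [42,19] [40,11,11] [36,5] [34] → 5 disks.
Excess: 6 − 5 = 1.

1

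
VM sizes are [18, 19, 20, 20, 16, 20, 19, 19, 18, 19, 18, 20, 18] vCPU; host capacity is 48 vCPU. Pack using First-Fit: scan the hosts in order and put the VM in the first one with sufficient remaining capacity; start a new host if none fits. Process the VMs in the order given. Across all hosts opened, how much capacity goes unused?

92

18 vCPU → host 1 (remaining 30 vCPU)
19 vCPU → host 1 (remaining 11 vCPU)
20 vCPU → host 2 (remaining 28 vCPU)
20 vCPU → host 2 (remaining 8 vCPU)
16 vCPU → host 3 (remaining 32 vCPU)
20 vCPU → host 3 (remaining 12 vCPU)
19 vCPU → host 4 (remaining 29 vCPU)
19 vCPU → host 4 (remaining 10 vCPU)
18 vCPU → host 5 (remaining 30 vCPU)
19 vCPU → host 5 (remaining 11 vCPU)
18 vCPU → host 6 (remaining 30 vCPU)
20 vCPU → host 6 (remaining 10 vCPU)
18 vCPU → host 7 (remaining 30 vCPU)
7 hosts × 48 vCPU = 336 vCPU; used 244 vCPU; unused 92 vCPU.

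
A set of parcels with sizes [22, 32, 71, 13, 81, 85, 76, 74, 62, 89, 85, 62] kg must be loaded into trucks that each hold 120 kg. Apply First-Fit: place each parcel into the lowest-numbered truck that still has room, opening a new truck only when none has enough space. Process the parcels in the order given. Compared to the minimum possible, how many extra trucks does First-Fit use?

First-Fit: [22,32,13] [71] [81] [85] [76] [74] [62] [89] [85] [62] → 10 trucks.
9 parcels exceed 60 kg (half the capacity), and no two of those can share a truck, so at least 9 trucks are needed.
An optimal packing achieves that bound: [89,22] [85,32] [85,13] [81] [76] [74] [71] [62] [62] → 9 trucks.
Excess: 10 − 9 = 1.

1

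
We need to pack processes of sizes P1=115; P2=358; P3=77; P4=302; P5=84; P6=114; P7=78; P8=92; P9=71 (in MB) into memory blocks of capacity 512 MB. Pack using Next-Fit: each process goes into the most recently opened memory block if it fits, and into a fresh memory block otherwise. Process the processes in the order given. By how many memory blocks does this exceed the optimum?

Next-Fit: [115,358] [77,302,84] [114,78,92,71] → 3 memory blocks.
Total size 1291 MB; any packing needs at least ⌈1291/512⌉ = 3 memory blocks.
So 3 is already optimal.

0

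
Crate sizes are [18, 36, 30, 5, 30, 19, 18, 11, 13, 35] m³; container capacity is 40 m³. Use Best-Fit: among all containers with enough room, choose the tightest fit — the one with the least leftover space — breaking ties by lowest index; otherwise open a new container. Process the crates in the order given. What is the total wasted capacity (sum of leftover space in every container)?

container 1: place 18 m³, 22 m³ left
container 2: place 36 m³, 4 m³ left
container 3: place 30 m³, 10 m³ left
container 3: place 5 m³, 5 m³ left
container 4: place 30 m³, 10 m³ left
container 1: place 19 m³, 3 m³ left
container 5: place 18 m³, 22 m³ left
container 5: place 11 m³, 11 m³ left
container 6: place 13 m³, 27 m³ left
container 7: place 35 m³, 5 m³ left
7 containers × 40 m³ = 280 m³; used 215 m³; unused 65 m³.

65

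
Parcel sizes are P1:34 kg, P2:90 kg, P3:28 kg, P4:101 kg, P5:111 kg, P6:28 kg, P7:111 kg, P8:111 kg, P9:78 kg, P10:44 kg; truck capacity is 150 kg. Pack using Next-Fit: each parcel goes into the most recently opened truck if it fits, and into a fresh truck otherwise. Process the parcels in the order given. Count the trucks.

6

truck 1: place P1 (34 kg), 116 kg left
truck 1: place P2 (90 kg), 26 kg left
truck 2: place P3 (28 kg), 122 kg left
truck 2: place P4 (101 kg), 21 kg left
truck 3: place P5 (111 kg), 39 kg left
truck 3: place P6 (28 kg), 11 kg left
truck 4: place P7 (111 kg), 39 kg left
truck 5: place P8 (111 kg), 39 kg left
truck 6: place P9 (78 kg), 72 kg left
truck 6: place P10 (44 kg), 28 kg left
Final trucks: [34,90] [28,101] [111,28] [111] [111] [78,44].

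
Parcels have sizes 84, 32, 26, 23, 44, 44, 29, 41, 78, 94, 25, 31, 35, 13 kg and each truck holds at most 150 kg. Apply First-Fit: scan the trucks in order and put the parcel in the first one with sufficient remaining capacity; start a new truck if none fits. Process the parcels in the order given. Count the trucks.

84 kg → truck 1 (remaining 66 kg)
32 kg → truck 1 (remaining 34 kg)
26 kg → truck 1 (remaining 8 kg)
23 kg → truck 2 (remaining 127 kg)
44 kg → truck 2 (remaining 83 kg)
44 kg → truck 2 (remaining 39 kg)
29 kg → truck 2 (remaining 10 kg)
41 kg → truck 3 (remaining 109 kg)
78 kg → truck 3 (remaining 31 kg)
94 kg → truck 4 (remaining 56 kg)
25 kg → truck 3 (remaining 6 kg)
31 kg → truck 4 (remaining 25 kg)
35 kg → truck 5 (remaining 115 kg)
13 kg → truck 4 (remaining 12 kg)
Final trucks: [84,32,26] [23,44,44,29] [41,78,25] [94,31,13] [35].

5 trucks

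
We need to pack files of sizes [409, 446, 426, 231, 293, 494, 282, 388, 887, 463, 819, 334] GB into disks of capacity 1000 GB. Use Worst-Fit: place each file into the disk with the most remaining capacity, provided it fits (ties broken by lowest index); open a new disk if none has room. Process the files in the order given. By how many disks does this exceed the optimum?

1

Worst-Fit: [409,446] [426,231,293] [494,282] [388,463] [887] [819] [334] → 7 disks.
Total size 5472 GB; any packing needs at least ⌈5472/1000⌉ = 6 disks.
An optimal packing achieves that bound: [887] [819] [494,463] [446,426] [409,334,231] [388,293,282] → 6 disks.
Excess: 7 − 6 = 1.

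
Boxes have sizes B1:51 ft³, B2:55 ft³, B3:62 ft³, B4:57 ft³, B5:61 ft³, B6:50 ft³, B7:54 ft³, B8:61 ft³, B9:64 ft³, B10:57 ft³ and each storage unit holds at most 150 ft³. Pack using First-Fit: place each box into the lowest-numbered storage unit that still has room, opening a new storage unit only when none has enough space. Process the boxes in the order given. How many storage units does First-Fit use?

B1 (51 ft³) → storage unit 1 (remaining 99 ft³)
B2 (55 ft³) → storage unit 1 (remaining 44 ft³)
B3 (62 ft³) → storage unit 2 (remaining 88 ft³)
B4 (57 ft³) → storage unit 2 (remaining 31 ft³)
B5 (61 ft³) → storage unit 3 (remaining 89 ft³)
B6 (50 ft³) → storage unit 3 (remaining 39 ft³)
B7 (54 ft³) → storage unit 4 (remaining 96 ft³)
B8 (61 ft³) → storage unit 4 (remaining 35 ft³)
B9 (64 ft³) → storage unit 5 (remaining 86 ft³)
B10 (57 ft³) → storage unit 5 (remaining 29 ft³)

5 storage units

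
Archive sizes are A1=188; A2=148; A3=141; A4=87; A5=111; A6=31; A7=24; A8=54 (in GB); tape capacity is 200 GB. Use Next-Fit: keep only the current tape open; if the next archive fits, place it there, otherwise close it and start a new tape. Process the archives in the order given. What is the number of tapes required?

tape 1: place A1 (188 GB), 12 GB left
tape 2: place A2 (148 GB), 52 GB left
tape 3: place A3 (141 GB), 59 GB left
tape 4: place A4 (87 GB), 113 GB left
tape 4: place A5 (111 GB), 2 GB left
tape 5: place A6 (31 GB), 169 GB left
tape 5: place A7 (24 GB), 145 GB left
tape 5: place A8 (54 GB), 91 GB left
Final tapes: [188] [148] [141] [87,111] [31,24,54].

5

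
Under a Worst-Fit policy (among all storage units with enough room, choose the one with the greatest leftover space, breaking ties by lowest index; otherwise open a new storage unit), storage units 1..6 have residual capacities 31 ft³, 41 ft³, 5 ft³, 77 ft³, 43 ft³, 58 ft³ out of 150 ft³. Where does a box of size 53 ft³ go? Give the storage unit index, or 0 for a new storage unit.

Storage units with room: storage unit 4 (77 ft³), storage unit 6 (58 ft³).
Most room is storage unit 4 with 77 ft³ free.

4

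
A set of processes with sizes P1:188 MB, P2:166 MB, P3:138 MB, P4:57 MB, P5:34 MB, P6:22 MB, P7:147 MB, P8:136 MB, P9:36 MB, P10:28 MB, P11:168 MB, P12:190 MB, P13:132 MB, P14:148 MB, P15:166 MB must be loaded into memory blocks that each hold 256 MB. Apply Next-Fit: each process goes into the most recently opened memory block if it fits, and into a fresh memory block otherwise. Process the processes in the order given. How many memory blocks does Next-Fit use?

10

memory block 1: place P1 (188 MB), 68 MB left
memory block 2: place P2 (166 MB), 90 MB left
memory block 3: place P3 (138 MB), 118 MB left
memory block 3: place P4 (57 MB), 61 MB left
memory block 3: place P5 (34 MB), 27 MB left
memory block 3: place P6 (22 MB), 5 MB left
memory block 4: place P7 (147 MB), 109 MB left
memory block 5: place P8 (136 MB), 120 MB left
memory block 5: place P9 (36 MB), 84 MB left
memory block 5: place P10 (28 MB), 56 MB left
memory block 6: place P11 (168 MB), 88 MB left
memory block 7: place P12 (190 MB), 66 MB left
memory block 8: place P13 (132 MB), 124 MB left
memory block 9: place P14 (148 MB), 108 MB left
memory block 10: place P15 (166 MB), 90 MB left
Final memory blocks: [188] [166] [138,57,34,22] [147] [136,36,28] [168] [190] [132] [148] [166].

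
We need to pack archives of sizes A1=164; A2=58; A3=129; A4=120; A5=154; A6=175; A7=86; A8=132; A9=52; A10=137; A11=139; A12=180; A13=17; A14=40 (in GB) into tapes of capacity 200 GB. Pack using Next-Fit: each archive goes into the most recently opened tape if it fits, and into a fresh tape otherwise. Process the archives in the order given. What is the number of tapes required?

tape 1: place A1 (164 GB), 36 GB left
tape 2: place A2 (58 GB), 142 GB left
tape 2: place A3 (129 GB), 13 GB left
tape 3: place A4 (120 GB), 80 GB left
tape 4: place A5 (154 GB), 46 GB left
tape 5: place A6 (175 GB), 25 GB left
tape 6: place A7 (86 GB), 114 GB left
tape 7: place A8 (132 GB), 68 GB left
tape 7: place A9 (52 GB), 16 GB left
tape 8: place A10 (137 GB), 63 GB left
tape 9: place A11 (139 GB), 61 GB left
tape 10: place A12 (180 GB), 20 GB left
tape 10: place A13 (17 GB), 3 GB left
tape 11: place A14 (40 GB), 160 GB left
Final tapes: [164] [58,129] [120] [154] [175] [86] [132,52] [137] [139] [180,17] [40].

11 tapes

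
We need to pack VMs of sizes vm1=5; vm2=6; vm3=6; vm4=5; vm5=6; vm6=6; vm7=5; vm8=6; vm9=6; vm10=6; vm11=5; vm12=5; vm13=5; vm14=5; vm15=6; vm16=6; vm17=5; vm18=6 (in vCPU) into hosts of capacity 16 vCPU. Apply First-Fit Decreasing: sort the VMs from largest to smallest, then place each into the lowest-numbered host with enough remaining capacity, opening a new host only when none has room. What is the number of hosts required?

Sorted descending: 6, 6, 6, 6, 6, 6, 6, 6, 6, 6, 5, 5, 5, 5, 5, 5, 5, 5.
Put 6 vCPU in host 1; 10 vCPU remain.
Put 6 vCPU in host 1; 4 vCPU remain.
Put 6 vCPU in host 2; 10 vCPU remain.
Put 6 vCPU in host 2; 4 vCPU remain.
Put 6 vCPU in host 3; 10 vCPU remain.
Put 6 vCPU in host 3; 4 vCPU remain.
Put 6 vCPU in host 4; 10 vCPU remain.
Put 6 vCPU in host 4; 4 vCPU remain.
Put 6 vCPU in host 5; 10 vCPU remain.
Put 6 vCPU in host 5; 4 vCPU remain.
Put 5 vCPU in host 6; 11 vCPU remain.
Put 5 vCPU in host 6; 6 vCPU remain.
Put 5 vCPU in host 6; 1 vCPU remain.
Put 5 vCPU in host 7; 11 vCPU remain.
Put 5 vCPU in host 7; 6 vCPU remain.
Put 5 vCPU in host 7; 1 vCPU remain.
Put 5 vCPU in host 8; 11 vCPU remain.
Put 5 vCPU in host 8; 6 vCPU remain.

8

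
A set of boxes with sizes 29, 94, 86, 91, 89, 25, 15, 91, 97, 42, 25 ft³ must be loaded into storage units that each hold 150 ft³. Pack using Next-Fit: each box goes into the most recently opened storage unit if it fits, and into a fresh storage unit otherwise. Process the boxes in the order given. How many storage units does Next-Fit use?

Put 29 ft³ in storage unit 1; 121 ft³ remain.
Put 94 ft³ in storage unit 1; 27 ft³ remain.
Put 86 ft³ in storage unit 2; 64 ft³ remain.
Put 91 ft³ in storage unit 3; 59 ft³ remain.
Put 89 ft³ in storage unit 4; 61 ft³ remain.
Put 25 ft³ in storage unit 4; 36 ft³ remain.
Put 15 ft³ in storage unit 4; 21 ft³ remain.
Put 91 ft³ in storage unit 5; 59 ft³ remain.
Put 97 ft³ in storage unit 6; 53 ft³ remain.
Put 42 ft³ in storage unit 6; 11 ft³ remain.
Put 25 ft³ in storage unit 7; 125 ft³ remain.

7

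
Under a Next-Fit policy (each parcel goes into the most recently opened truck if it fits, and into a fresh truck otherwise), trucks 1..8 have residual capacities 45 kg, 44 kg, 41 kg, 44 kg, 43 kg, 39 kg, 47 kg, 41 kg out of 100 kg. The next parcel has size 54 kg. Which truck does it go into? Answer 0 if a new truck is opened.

Next-Fit only looks at truck 8, which has 41 kg free.
54 kg does not fit, so a new truck is opened.

0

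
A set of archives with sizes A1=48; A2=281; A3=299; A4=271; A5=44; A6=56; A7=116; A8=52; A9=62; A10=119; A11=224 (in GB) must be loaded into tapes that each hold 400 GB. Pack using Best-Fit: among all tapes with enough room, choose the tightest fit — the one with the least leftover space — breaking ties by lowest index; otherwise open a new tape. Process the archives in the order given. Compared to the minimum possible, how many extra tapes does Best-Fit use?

Best-Fit: [48,281,44] [299,56] [271,116] [52,62,119] [224] → 5 tapes.
Total size 1572 GB; any packing needs at least ⌈1572/400⌉ = 4 tapes.
An optimal packing achieves that bound: [299,56,44] [281,119] [271,116] [224,62,52,48] → 4 tapes.
Excess: 5 − 4 = 1.

1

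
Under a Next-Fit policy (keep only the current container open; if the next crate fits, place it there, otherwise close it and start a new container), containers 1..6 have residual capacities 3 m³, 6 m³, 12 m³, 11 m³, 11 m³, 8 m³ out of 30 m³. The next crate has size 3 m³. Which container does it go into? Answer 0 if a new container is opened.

6

Next-Fit only looks at container 6, which has 8 m³ free.
3 m³ fits there.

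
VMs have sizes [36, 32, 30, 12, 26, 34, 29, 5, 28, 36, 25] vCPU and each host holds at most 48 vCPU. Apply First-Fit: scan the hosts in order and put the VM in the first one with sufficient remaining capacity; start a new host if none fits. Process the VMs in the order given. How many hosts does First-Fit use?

36 vCPU → host 1 (remaining 12 vCPU)
32 vCPU → host 2 (remaining 16 vCPU)
30 vCPU → host 3 (remaining 18 vCPU)
12 vCPU → host 1 (remaining 0 vCPU)
26 vCPU → host 4 (remaining 22 vCPU)
34 vCPU → host 5 (remaining 14 vCPU)
29 vCPU → host 6 (remaining 19 vCPU)
5 vCPU → host 2 (remaining 11 vCPU)
28 vCPU → host 7 (remaining 20 vCPU)
36 vCPU → host 8 (remaining 12 vCPU)
25 vCPU → host 9 (remaining 23 vCPU)

9 hosts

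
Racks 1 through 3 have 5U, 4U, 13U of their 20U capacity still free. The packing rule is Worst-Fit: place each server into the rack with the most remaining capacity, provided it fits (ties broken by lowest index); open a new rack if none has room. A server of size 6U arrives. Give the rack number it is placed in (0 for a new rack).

Racks with room: rack 3 (13U).
Most room is rack 3 with 13U free.

3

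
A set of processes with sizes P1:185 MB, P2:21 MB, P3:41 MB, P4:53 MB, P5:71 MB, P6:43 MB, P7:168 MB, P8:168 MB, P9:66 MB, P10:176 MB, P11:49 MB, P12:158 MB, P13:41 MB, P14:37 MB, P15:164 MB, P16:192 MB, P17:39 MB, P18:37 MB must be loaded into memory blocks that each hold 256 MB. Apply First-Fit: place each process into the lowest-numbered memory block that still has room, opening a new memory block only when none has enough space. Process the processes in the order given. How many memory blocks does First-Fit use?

memory block 1: place P1 (185 MB), 71 MB left
memory block 1: place P2 (21 MB), 50 MB left
memory block 1: place P3 (41 MB), 9 MB left
memory block 2: place P4 (53 MB), 203 MB left
memory block 2: place P5 (71 MB), 132 MB left
memory block 2: place P6 (43 MB), 89 MB left
memory block 3: place P7 (168 MB), 88 MB left
memory block 4: place P8 (168 MB), 88 MB left
memory block 2: place P9 (66 MB), 23 MB left
memory block 5: place P10 (176 MB), 80 MB left
memory block 3: place P11 (49 MB), 39 MB left
memory block 6: place P12 (158 MB), 98 MB left
memory block 4: place P13 (41 MB), 47 MB left
memory block 3: place P14 (37 MB), 2 MB left
memory block 7: place P15 (164 MB), 92 MB left
memory block 8: place P16 (192 MB), 64 MB left
memory block 4: place P17 (39 MB), 8 MB left
memory block 5: place P18 (37 MB), 43 MB left

8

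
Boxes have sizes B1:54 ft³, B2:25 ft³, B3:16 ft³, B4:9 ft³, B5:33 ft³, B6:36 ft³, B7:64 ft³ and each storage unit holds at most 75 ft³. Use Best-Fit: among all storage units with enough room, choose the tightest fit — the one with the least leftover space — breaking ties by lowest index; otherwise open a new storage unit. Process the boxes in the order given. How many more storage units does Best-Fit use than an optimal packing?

Best-Fit: [54,16] [25,9,33] [36] [64] → 4 storage units.
Total size 237 ft³; any packing needs at least ⌈237/75⌉ = 4 storage units.
So 4 is already optimal.

0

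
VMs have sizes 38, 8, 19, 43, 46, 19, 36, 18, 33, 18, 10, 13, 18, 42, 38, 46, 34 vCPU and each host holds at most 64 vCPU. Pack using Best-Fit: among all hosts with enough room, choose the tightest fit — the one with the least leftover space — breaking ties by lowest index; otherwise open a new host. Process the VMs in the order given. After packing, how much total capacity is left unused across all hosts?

97

38 vCPU → host 1 (remaining 26 vCPU)
8 vCPU → host 1 (remaining 18 vCPU)
19 vCPU → host 2 (remaining 45 vCPU)
43 vCPU → host 2 (remaining 2 vCPU)
46 vCPU → host 3 (remaining 18 vCPU)
19 vCPU → host 4 (remaining 45 vCPU)
36 vCPU → host 4 (remaining 9 vCPU)
18 vCPU → host 1 (remaining 0 vCPU)
33 vCPU → host 5 (remaining 31 vCPU)
18 vCPU → host 3 (remaining 0 vCPU)
10 vCPU → host 5 (remaining 21 vCPU)
13 vCPU → host 5 (remaining 8 vCPU)
18 vCPU → host 6 (remaining 46 vCPU)
42 vCPU → host 6 (remaining 4 vCPU)
38 vCPU → host 7 (remaining 26 vCPU)
46 vCPU → host 8 (remaining 18 vCPU)
34 vCPU → host 9 (remaining 30 vCPU)
9 hosts × 64 vCPU = 576 vCPU; used 479 vCPU; unused 97 vCPU.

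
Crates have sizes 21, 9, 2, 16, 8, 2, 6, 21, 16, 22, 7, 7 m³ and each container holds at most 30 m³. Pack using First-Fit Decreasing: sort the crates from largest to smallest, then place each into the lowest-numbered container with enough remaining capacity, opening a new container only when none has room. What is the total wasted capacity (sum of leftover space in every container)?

Sorted descending: 22, 21, 21, 16, 16, 9, 8, 7, 7, 6, 2, 2.
22 m³ → container 1 (remaining 8 m³)
21 m³ → container 2 (remaining 9 m³)
21 m³ → container 3 (remaining 9 m³)
16 m³ → container 4 (remaining 14 m³)
16 m³ → container 5 (remaining 14 m³)
9 m³ → container 2 (remaining 0 m³)
8 m³ → container 1 (remaining 0 m³)
7 m³ → container 3 (remaining 2 m³)
7 m³ → container 4 (remaining 7 m³)
6 m³ → container 4 (remaining 1 m³)
2 m³ → container 3 (remaining 0 m³)
2 m³ → container 5 (remaining 12 m³)
5 containers × 30 m³ = 150 m³; used 137 m³; unused 13 m³.

13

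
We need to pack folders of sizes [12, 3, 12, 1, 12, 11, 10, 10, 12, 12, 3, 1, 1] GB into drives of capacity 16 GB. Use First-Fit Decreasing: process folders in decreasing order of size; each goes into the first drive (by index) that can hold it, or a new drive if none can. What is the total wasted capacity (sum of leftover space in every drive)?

Sorted descending: 12, 12, 12, 12, 12, 11, 10, 10, 3, 3, 1, 1, 1.
12 GB → drive 1 (remaining 4 GB)
12 GB → drive 2 (remaining 4 GB)
12 GB → drive 3 (remaining 4 GB)
12 GB → drive 4 (remaining 4 GB)
12 GB → drive 5 (remaining 4 GB)
11 GB → drive 6 (remaining 5 GB)
10 GB → drive 7 (remaining 6 GB)
10 GB → drive 8 (remaining 6 GB)
3 GB → drive 1 (remaining 1 GB)
3 GB → drive 2 (remaining 1 GB)
1 GB → drive 1 (remaining 0 GB)
1 GB → drive 2 (remaining 0 GB)
1 GB → drive 3 (remaining 3 GB)
8 drives × 16 GB = 128 GB; used 100 GB; unused 28 GB.

28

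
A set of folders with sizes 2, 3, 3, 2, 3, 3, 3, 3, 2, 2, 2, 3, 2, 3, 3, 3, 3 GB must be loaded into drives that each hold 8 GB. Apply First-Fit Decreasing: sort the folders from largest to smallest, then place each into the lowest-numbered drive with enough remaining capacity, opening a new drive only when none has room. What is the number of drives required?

6

Sorted descending: 3, 3, 3, 3, 3, 3, 3, 3, 3, 3, 3, 2, 2, 2, 2, 2, 2.
3 GB → drive 1 (remaining 5 GB)
3 GB → drive 1 (remaining 2 GB)
3 GB → drive 2 (remaining 5 GB)
3 GB → drive 2 (remaining 2 GB)
3 GB → drive 3 (remaining 5 GB)
3 GB → drive 3 (remaining 2 GB)
3 GB → drive 4 (remaining 5 GB)
3 GB → drive 4 (remaining 2 GB)
3 GB → drive 5 (remaining 5 GB)
3 GB → drive 5 (remaining 2 GB)
3 GB → drive 6 (remaining 5 GB)
2 GB → drive 1 (remaining 0 GB)
2 GB → drive 2 (remaining 0 GB)
2 GB → drive 3 (remaining 0 GB)
2 GB → drive 4 (remaining 0 GB)
2 GB → drive 5 (remaining 0 GB)
2 GB → drive 6 (remaining 3 GB)
Final drives: [3,3,2] [3,3,2] [3,3,2] [3,3,2] [3,3,2] [3,2].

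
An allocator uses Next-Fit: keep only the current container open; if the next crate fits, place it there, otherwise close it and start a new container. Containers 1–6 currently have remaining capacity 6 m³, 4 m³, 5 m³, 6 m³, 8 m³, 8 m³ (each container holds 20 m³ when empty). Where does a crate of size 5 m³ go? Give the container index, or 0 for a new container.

Next-Fit only looks at container 6, which has 8 m³ free.
5 m³ fits there.

6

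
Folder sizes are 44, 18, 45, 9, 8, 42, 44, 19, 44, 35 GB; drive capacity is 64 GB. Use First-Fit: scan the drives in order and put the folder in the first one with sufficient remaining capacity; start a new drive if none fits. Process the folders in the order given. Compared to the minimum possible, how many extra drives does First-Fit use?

0

First-Fit: [44,18] [45,9,8] [42,19] [44] [44] [35] → 6 drives.
6 folders exceed 32 GB (half the capacity), and no two of those can share a drive, so at least 6 drives are needed.
So 6 is already optimal.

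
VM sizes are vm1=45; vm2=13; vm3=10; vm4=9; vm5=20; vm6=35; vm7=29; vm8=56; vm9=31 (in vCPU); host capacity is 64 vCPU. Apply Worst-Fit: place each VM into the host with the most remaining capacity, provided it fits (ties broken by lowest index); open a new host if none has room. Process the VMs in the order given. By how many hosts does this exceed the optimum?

1

Worst-Fit: [45,13] [10,9,20] [35,29] [56] [31] → 5 hosts.
Total size 248 vCPU; any packing needs at least ⌈248/64⌉ = 4 hosts.
An optimal packing achieves that bound: [56] [45,10,9] [35,29] [31,20,13] → 4 hosts.
Excess: 5 − 4 = 1.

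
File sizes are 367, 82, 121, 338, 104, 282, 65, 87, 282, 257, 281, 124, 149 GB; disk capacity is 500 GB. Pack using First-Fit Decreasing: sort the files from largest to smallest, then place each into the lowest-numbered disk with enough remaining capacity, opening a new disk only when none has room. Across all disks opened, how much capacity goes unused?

461

Sorted descending: 367, 338, 282, 282, 281, 257, 149, 124, 121, 104, 87, 82, 65.
Put 367 GB in disk 1; 133 GB remain.
Put 338 GB in disk 2; 162 GB remain.
Put 282 GB in disk 3; 218 GB remain.
Put 282 GB in disk 4; 218 GB remain.
Put 281 GB in disk 5; 219 GB remain.
Put 257 GB in disk 6; 243 GB remain.
Put 149 GB in disk 2; 13 GB remain.
Put 124 GB in disk 1; 9 GB remain.
Put 121 GB in disk 3; 97 GB remain.
Put 104 GB in disk 4; 114 GB remain.
Put 87 GB in disk 3; 10 GB remain.
Put 82 GB in disk 4; 32 GB remain.
Put 65 GB in disk 5; 154 GB remain.
6 disks × 500 GB = 3000 GB; used 2539 GB; unused 461 GB.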